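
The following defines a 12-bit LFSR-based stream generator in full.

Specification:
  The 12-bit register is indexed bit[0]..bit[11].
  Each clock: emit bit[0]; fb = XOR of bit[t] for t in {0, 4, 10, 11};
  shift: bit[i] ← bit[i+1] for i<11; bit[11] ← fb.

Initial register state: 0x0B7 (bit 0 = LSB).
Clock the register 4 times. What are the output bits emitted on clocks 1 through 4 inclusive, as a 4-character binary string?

reg_0 = 0x0B7
clock 1: out=1, reg = 0x05B
clock 2: out=1, reg = 0x02D
clock 3: out=1, reg = 0x816
clock 4: out=0, reg = 0x40B

1110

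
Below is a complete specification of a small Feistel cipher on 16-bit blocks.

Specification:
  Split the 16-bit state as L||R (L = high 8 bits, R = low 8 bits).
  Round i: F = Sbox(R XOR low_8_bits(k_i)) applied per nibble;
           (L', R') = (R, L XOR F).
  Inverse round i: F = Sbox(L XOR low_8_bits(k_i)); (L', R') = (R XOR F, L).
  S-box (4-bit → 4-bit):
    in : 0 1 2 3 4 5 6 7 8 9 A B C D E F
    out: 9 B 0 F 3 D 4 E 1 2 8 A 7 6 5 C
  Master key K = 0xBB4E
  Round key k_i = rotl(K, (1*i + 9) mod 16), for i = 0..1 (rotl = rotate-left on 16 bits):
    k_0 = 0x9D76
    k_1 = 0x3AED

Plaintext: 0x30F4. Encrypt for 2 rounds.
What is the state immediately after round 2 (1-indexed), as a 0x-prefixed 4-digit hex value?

0x2082

s_0 = plaintext = 0x30F4
s_1 = Round(s_0, k_0) = 0xF420
s_2 = Round(s_1, k_1) = 0x2082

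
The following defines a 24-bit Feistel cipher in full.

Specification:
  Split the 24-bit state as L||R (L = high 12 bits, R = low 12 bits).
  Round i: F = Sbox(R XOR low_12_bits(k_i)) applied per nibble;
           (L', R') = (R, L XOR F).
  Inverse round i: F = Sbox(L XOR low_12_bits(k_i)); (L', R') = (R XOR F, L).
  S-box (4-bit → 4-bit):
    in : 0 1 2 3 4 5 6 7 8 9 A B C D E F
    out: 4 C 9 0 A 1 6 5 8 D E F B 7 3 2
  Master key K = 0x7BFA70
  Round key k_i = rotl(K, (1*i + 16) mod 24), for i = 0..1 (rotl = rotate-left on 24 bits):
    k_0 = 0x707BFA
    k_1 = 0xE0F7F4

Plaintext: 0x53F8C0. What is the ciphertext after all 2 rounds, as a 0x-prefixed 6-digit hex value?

0x531171

s_0 = plaintext = 0x53F8C0
s_1 = Round(s_0, k_0) = 0x8C0531
s_2 = Round(s_1, k_1) = 0x531171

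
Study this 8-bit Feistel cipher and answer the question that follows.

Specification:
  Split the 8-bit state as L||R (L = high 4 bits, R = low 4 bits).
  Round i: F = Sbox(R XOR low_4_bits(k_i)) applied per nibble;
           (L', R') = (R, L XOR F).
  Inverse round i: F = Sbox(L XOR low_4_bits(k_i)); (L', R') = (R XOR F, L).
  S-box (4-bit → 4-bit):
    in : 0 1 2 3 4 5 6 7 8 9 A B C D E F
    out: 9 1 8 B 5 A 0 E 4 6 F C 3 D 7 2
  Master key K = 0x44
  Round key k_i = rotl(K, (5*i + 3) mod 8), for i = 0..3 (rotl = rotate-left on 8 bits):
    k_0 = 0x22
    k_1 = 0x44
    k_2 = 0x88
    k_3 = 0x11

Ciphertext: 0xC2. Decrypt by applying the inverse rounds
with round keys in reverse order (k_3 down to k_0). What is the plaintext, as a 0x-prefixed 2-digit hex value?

0xFF

s_0 = ciphertext = 0xC2
s_1 = InvRound(s_0, k_3) = 0xFC
s_2 = InvRound(s_1, k_2) = 0x2F
s_3 = InvRound(s_2, k_1) = 0xF2
s_4 = InvRound(s_3, k_0) = 0xFF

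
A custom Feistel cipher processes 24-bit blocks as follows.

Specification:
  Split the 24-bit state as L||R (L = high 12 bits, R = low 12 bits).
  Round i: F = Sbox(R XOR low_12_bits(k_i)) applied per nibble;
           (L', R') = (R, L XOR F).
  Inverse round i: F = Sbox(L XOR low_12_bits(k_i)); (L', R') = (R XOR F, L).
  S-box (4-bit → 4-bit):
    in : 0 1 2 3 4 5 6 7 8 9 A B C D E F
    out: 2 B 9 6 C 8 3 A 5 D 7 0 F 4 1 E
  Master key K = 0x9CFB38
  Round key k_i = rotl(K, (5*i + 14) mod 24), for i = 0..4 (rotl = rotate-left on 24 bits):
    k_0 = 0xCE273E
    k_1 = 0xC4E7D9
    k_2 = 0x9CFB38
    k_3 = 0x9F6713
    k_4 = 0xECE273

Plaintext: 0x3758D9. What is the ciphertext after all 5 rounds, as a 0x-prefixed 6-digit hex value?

s_0 = plaintext = 0x3758D9
s_1 = Round(s_0, k_0) = 0x8D9D6F
s_2 = Round(s_1, k_1) = 0xD6FFDA
s_3 = Round(s_2, k_2) = 0xFDA176
s_4 = Round(s_3, k_3) = 0x176CE2
s_5 = Round(s_4, k_4) = 0xCE20AD

0xCE20AD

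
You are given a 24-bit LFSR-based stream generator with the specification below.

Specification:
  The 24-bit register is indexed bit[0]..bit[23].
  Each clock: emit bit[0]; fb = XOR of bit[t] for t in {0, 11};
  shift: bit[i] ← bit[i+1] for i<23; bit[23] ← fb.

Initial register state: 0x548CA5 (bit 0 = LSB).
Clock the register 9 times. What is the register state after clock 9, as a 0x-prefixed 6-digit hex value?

reg_0 = 0x548CA5
clock 1: out=1, reg = 0x2A4652
clock 2: out=0, reg = 0x152329
clock 3: out=1, reg = 0x8A9194
clock 4: out=0, reg = 0x4548CA
clock 5: out=0, reg = 0xA2A465
clock 6: out=1, reg = 0xD15232
clock 7: out=0, reg = 0x68A919
clock 8: out=1, reg = 0x34548C
clock 9: out=0, reg = 0x1A2A46

0x1A2A46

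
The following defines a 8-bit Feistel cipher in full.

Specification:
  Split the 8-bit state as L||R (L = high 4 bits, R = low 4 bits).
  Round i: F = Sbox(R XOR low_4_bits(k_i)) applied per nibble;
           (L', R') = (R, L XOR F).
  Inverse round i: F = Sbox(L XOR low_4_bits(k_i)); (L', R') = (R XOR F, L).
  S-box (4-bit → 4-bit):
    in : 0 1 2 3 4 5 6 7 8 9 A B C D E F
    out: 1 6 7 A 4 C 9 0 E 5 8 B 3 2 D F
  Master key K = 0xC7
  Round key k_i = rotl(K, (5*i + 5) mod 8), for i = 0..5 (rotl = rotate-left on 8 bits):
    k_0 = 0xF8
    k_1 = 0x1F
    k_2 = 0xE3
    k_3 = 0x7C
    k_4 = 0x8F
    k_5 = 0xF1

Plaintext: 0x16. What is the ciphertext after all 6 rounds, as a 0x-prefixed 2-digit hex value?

s_0 = plaintext = 0x16
s_1 = Round(s_0, k_0) = 0x6C
s_2 = Round(s_1, k_1) = 0xCC
s_3 = Round(s_2, k_2) = 0xC3
s_4 = Round(s_3, k_3) = 0x33
s_5 = Round(s_4, k_4) = 0x30
s_6 = Round(s_5, k_5) = 0x05

0x05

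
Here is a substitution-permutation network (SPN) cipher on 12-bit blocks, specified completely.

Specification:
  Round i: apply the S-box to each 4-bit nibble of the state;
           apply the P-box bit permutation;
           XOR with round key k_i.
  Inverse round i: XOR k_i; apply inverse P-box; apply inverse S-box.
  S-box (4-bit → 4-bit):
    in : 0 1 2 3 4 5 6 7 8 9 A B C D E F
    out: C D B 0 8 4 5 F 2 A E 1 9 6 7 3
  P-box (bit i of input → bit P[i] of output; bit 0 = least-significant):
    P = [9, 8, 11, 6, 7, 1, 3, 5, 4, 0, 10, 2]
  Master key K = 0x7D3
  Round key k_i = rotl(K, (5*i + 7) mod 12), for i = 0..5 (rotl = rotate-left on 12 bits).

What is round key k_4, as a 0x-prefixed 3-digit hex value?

0xE9B

K = 0x7D3
k_0 = rotl(K, (5*0+7) mod 12) = rotl(K, 7) = 0x9BE
k_1 = rotl(K, (5*1+7) mod 12) = rotl(K, 0) = 0x7D3
k_2 = rotl(K, (5*2+7) mod 12) = rotl(K, 5) = 0xA6F
k_3 = rotl(K, (5*3+7) mod 12) = rotl(K, 10) = 0xDF4
k_4 = rotl(K, (5*4+7) mod 12) = rotl(K, 3) = 0xE9B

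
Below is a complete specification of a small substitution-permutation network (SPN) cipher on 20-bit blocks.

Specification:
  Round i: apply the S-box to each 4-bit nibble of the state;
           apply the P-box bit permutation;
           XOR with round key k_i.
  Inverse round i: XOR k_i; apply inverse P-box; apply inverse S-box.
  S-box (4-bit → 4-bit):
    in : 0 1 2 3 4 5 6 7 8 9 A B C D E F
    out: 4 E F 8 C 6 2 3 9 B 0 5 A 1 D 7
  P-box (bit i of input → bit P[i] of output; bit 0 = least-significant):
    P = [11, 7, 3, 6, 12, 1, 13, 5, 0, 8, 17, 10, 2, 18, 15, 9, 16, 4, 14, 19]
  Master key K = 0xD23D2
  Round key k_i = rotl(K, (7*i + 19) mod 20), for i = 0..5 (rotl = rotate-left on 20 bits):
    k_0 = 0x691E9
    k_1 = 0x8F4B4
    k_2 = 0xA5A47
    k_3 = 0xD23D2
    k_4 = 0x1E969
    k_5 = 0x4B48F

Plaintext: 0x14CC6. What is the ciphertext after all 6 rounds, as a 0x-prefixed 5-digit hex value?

s_0 = plaintext = 0x14CC6
s_1 = Round(s_0, k_0) = 0xE565B
s_2 = Round(s_1, k_1) = 0x51DBE
s_3 = Round(s_2, k_2) = 0xEA01E
s_4 = Round(s_3, k_3) = 0x64BB8
s_5 = Round(s_4, k_4) = 0x35338
s_6 = Round(s_5, k_5) = 0x838EF

0x838EF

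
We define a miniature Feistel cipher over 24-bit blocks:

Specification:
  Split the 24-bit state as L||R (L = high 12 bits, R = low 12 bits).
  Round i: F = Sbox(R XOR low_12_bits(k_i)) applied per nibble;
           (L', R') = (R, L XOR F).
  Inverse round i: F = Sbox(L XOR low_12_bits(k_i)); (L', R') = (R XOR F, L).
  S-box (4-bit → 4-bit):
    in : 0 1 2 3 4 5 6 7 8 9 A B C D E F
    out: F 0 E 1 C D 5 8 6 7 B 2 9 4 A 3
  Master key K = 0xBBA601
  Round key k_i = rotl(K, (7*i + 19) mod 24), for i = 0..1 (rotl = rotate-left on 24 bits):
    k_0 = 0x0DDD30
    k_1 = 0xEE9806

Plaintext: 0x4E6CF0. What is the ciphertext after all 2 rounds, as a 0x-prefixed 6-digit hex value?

0x479573

s_0 = plaintext = 0x4E6CF0
s_1 = Round(s_0, k_0) = 0xCF0479
s_2 = Round(s_1, k_1) = 0x479573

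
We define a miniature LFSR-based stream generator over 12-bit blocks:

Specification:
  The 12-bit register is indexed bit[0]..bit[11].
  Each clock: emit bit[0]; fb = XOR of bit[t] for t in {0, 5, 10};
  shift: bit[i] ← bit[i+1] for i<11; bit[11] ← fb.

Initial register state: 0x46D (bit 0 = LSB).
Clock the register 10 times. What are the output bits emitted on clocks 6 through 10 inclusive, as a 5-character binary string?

11000

reg_0 = 0x46D
clock 1: out=1, reg = 0xA36
clock 2: out=0, reg = 0xD1B
clock 3: out=1, reg = 0x68D
clock 4: out=1, reg = 0x346
clock 5: out=0, reg = 0x1A3
clock 6: out=1, reg = 0x0D1
clock 7: out=1, reg = 0x868
clock 8: out=0, reg = 0xC34
clock 9: out=0, reg = 0x61A
clock 10: out=0, reg = 0xB0D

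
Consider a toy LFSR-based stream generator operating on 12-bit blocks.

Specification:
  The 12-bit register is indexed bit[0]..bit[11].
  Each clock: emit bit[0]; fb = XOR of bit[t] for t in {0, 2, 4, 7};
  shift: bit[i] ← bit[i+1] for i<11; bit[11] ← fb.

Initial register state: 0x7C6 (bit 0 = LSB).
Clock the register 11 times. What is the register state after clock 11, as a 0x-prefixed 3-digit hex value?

reg_0 = 0x7C6
clock 1: out=0, reg = 0x3E3
clock 2: out=1, reg = 0x1F1
clock 3: out=1, reg = 0x8F8
clock 4: out=0, reg = 0x47C
clock 5: out=0, reg = 0x23E
clock 6: out=0, reg = 0x11F
clock 7: out=1, reg = 0x88F
clock 8: out=1, reg = 0xC47
clock 9: out=1, reg = 0x623
clock 10: out=1, reg = 0xB11
clock 11: out=1, reg = 0x588

0x588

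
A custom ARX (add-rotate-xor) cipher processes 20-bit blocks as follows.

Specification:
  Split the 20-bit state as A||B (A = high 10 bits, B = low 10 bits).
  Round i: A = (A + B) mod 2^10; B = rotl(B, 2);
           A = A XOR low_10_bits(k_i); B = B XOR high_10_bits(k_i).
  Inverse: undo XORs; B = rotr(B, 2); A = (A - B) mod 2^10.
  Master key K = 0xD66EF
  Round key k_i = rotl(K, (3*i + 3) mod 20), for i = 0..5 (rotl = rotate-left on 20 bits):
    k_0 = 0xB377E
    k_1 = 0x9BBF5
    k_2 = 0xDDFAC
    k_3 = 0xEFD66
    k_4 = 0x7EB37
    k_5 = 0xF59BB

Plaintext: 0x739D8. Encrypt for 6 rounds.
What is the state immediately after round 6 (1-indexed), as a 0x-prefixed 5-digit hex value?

s_0 = plaintext = 0x739D8
s_1 = Round(s_0, k_0) = 0x361AC
s_2 = Round(s_1, k_1) = 0x5C4DF
s_3 = Round(s_2, k_2) = 0x7F00B
s_4 = Round(s_3, k_3) = 0xD8793
s_5 = Round(s_4, k_4) = 0x70FB5
s_6 = Round(s_5, k_5) = 0x30D01

0x30D01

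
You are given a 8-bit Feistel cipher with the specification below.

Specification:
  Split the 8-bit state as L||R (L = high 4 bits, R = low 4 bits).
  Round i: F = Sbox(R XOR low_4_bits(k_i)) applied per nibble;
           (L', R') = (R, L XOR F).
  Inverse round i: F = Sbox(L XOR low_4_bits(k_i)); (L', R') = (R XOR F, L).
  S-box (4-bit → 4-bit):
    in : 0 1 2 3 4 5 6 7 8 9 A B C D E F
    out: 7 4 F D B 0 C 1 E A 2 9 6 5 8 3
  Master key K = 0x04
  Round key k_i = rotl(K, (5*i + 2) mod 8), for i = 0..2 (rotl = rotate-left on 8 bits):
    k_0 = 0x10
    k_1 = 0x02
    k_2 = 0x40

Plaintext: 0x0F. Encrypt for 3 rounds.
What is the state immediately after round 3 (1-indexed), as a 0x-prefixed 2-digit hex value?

s_0 = plaintext = 0x0F
s_1 = Round(s_0, k_0) = 0xF3
s_2 = Round(s_1, k_1) = 0x3B
s_3 = Round(s_2, k_2) = 0xBA

0xBA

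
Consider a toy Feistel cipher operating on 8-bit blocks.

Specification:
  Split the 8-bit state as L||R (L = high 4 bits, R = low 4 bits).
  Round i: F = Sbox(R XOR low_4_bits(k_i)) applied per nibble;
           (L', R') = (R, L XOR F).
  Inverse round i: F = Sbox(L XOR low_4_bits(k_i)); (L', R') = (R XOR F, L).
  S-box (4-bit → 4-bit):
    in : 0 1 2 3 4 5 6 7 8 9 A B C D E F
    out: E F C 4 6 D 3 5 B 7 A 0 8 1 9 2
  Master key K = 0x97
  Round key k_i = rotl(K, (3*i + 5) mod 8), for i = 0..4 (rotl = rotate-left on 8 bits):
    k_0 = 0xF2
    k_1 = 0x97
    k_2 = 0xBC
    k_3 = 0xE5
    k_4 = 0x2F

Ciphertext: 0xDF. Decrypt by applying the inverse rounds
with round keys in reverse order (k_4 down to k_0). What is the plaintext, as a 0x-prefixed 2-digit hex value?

s_0 = ciphertext = 0xDF
s_1 = InvRound(s_0, k_4) = 0x3D
s_2 = InvRound(s_1, k_3) = 0xE3
s_3 = InvRound(s_2, k_2) = 0xFE
s_4 = InvRound(s_3, k_1) = 0x5F
s_5 = InvRound(s_4, k_0) = 0xA5

0xA5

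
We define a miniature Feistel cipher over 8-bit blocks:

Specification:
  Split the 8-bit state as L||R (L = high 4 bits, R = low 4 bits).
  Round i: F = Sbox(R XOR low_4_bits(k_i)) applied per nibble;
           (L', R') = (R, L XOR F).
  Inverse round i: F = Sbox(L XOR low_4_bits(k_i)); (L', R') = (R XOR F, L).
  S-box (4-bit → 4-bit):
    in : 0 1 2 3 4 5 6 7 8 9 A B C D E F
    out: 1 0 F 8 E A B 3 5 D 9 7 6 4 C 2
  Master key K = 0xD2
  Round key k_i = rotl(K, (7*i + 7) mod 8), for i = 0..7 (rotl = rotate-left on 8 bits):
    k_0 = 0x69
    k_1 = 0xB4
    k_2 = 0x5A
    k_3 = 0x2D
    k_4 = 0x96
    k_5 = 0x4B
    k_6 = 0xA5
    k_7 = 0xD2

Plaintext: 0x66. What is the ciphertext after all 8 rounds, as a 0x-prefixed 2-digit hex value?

0x1B

s_0 = plaintext = 0x66
s_1 = Round(s_0, k_0) = 0x64
s_2 = Round(s_1, k_1) = 0x47
s_3 = Round(s_2, k_2) = 0x70
s_4 = Round(s_3, k_3) = 0x03
s_5 = Round(s_4, k_4) = 0x3A
s_6 = Round(s_5, k_5) = 0xA3
s_7 = Round(s_6, k_6) = 0x31
s_8 = Round(s_7, k_7) = 0x1B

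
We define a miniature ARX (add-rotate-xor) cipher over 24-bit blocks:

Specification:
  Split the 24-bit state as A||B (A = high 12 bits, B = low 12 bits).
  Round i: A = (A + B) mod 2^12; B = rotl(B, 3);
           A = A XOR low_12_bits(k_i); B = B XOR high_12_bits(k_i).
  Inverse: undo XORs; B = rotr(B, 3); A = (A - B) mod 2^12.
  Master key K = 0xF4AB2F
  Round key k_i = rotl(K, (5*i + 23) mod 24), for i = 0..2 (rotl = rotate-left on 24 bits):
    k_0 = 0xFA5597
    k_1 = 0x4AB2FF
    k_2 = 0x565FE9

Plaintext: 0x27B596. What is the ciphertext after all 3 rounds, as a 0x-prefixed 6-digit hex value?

s_0 = plaintext = 0x27B596
s_1 = Round(s_0, k_0) = 0xD86317
s_2 = Round(s_1, k_1) = 0x262C12
s_3 = Round(s_2, k_2) = 0x19D5F3

0x19D5F3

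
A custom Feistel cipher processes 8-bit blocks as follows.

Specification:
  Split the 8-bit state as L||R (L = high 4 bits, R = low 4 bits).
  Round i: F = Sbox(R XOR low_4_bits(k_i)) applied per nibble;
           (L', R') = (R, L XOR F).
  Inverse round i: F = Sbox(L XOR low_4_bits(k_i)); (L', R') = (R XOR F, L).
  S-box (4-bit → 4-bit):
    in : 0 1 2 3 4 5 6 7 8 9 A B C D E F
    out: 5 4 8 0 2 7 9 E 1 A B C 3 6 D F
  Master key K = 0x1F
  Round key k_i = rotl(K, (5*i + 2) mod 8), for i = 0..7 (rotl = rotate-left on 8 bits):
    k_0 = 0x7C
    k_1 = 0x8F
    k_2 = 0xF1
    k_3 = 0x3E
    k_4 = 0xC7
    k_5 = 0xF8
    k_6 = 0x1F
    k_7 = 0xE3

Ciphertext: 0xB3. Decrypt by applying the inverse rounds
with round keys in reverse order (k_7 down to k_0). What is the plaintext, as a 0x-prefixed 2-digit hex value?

s_0 = ciphertext = 0xB3
s_1 = InvRound(s_0, k_7) = 0x2B
s_2 = InvRound(s_1, k_6) = 0xD2
s_3 = InvRound(s_2, k_5) = 0x5D
s_4 = InvRound(s_3, k_4) = 0x55
s_5 = InvRound(s_4, k_3) = 0x95
s_6 = InvRound(s_5, k_2) = 0x49
s_7 = InvRound(s_6, k_1) = 0x54
s_8 = InvRound(s_7, k_0) = 0xE5

0xE5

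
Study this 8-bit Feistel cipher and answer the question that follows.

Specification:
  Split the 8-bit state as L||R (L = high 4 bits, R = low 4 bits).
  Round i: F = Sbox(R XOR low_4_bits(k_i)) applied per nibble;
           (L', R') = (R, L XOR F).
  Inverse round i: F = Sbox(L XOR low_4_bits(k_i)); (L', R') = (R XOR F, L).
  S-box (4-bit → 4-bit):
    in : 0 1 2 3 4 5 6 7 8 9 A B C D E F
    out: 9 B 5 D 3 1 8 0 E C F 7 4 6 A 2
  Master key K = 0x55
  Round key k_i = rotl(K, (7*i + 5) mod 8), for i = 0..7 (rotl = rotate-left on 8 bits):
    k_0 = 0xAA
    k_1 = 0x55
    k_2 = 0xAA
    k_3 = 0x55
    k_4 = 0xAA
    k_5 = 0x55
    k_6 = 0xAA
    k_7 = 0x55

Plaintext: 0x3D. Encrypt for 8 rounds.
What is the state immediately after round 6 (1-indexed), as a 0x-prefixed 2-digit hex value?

s_0 = plaintext = 0x3D
s_1 = Round(s_0, k_0) = 0xD3
s_2 = Round(s_1, k_1) = 0x35
s_3 = Round(s_2, k_2) = 0x51
s_4 = Round(s_3, k_3) = 0x16
s_5 = Round(s_4, k_4) = 0x65
s_6 = Round(s_5, k_5) = 0x5F
s_7 = Round(s_6, k_6) = 0xF4
s_8 = Round(s_7, k_7) = 0x44

0x5F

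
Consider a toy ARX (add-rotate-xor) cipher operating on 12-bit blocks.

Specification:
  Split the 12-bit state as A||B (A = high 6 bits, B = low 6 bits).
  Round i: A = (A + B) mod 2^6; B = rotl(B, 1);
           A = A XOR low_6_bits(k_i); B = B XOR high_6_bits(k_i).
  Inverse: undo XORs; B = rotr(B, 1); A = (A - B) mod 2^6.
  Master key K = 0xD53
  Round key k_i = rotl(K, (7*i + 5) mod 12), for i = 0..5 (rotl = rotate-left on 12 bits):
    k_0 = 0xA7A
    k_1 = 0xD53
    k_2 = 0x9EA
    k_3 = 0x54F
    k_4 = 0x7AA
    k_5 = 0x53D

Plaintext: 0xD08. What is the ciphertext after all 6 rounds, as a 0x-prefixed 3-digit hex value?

s_0 = plaintext = 0xD08
s_1 = Round(s_0, k_0) = 0x1B9
s_2 = Round(s_1, k_1) = 0xB06
s_3 = Round(s_2, k_2) = 0x62B
s_4 = Round(s_3, k_3) = 0x302
s_5 = Round(s_4, k_4) = 0x91A
s_6 = Round(s_5, k_5) = 0x0E0

0x0E0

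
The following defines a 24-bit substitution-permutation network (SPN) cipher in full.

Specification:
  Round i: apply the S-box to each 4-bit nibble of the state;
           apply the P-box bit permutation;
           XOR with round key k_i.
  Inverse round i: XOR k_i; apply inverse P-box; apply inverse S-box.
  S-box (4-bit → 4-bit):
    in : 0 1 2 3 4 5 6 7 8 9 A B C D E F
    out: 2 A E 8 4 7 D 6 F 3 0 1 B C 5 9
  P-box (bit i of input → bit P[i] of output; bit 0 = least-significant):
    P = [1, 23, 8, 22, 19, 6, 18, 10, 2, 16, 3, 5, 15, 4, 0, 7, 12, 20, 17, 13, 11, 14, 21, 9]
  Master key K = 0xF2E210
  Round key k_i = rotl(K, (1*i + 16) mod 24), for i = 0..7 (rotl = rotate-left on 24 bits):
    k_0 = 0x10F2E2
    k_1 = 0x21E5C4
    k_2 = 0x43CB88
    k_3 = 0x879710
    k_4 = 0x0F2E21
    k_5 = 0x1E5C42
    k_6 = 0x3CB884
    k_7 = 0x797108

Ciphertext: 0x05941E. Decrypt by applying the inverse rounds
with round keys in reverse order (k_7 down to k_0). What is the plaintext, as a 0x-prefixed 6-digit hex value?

s_0 = ciphertext = 0x05941E
s_1 = InvRound(s_0, k_7) = 0x719B66
s_2 = InvRound(s_1, k_6) = 0x333156
s_3 = InvRound(s_2, k_5) = 0x530964
s_4 = InvRound(s_3, k_4) = 0x314B8D
s_5 = InvRound(s_4, k_3) = 0x558ED0
s_6 = InvRound(s_5, k_2) = 0x070424
s_7 = InvRound(s_6, k_1) = 0x7DF374
s_8 = InvRound(s_7, k_0) = 0x4A19E6

0x4A19E6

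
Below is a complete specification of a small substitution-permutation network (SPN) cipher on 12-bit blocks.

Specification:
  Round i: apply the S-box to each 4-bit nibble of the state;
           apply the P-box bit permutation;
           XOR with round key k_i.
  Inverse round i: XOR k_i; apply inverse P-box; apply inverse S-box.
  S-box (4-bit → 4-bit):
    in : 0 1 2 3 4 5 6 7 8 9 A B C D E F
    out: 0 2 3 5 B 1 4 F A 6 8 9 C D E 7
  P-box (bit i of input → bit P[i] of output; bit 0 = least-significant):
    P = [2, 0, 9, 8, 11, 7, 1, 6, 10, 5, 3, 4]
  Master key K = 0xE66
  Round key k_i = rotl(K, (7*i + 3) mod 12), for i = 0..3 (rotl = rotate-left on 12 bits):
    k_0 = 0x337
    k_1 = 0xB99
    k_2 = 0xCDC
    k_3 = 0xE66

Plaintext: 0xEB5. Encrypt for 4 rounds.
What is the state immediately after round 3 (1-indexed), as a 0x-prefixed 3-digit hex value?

s_0 = plaintext = 0xEB5
s_1 = Round(s_0, k_0) = 0xB4B
s_2 = Round(s_1, k_1) = 0x64D
s_3 = Round(s_2, k_2) = 0x710
s_4 = Round(s_3, k_3) = 0xADE

0x710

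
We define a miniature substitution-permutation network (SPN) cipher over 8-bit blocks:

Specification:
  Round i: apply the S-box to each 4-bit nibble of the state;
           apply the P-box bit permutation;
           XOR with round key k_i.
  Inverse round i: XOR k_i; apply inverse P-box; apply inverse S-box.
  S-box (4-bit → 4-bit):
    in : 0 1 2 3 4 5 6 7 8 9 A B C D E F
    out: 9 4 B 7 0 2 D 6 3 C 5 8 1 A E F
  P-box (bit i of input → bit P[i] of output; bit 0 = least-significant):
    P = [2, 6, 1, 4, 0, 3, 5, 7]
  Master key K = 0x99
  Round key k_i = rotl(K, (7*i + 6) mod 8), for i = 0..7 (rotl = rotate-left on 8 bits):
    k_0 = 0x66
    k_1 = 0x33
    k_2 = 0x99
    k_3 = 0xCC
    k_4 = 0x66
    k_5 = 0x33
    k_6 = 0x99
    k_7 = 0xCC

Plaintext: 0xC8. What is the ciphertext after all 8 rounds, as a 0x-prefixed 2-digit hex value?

s_0 = plaintext = 0xC8
s_1 = Round(s_0, k_0) = 0x23
s_2 = Round(s_1, k_1) = 0xFC
s_3 = Round(s_2, k_2) = 0x34
s_4 = Round(s_3, k_3) = 0xE5
s_5 = Round(s_4, k_4) = 0x8E
s_6 = Round(s_5, k_5) = 0x68
s_7 = Round(s_6, k_6) = 0x7C
s_8 = Round(s_7, k_7) = 0xE0

0xE0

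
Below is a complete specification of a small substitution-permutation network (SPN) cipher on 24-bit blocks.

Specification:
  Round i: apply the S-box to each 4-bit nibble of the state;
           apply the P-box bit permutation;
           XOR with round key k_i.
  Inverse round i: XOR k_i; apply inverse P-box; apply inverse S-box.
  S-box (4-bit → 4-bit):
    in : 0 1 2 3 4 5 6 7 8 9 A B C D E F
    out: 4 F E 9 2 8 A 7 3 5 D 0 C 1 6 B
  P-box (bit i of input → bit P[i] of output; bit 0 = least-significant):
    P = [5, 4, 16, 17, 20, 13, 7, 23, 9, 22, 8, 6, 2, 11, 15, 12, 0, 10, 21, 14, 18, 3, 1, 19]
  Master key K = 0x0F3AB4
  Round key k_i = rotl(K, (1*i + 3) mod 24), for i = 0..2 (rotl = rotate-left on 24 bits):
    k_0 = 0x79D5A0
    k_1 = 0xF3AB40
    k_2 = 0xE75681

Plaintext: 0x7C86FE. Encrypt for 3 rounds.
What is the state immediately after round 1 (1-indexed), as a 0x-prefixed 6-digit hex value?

s_0 = plaintext = 0x7C86FE
s_1 = Round(s_0, k_0) = 0x8CBDFE
s_2 = Round(s_1, k_1) = 0x46C958
s_3 = Round(s_2, k_2) = 0x6781B9

0x8CBDFE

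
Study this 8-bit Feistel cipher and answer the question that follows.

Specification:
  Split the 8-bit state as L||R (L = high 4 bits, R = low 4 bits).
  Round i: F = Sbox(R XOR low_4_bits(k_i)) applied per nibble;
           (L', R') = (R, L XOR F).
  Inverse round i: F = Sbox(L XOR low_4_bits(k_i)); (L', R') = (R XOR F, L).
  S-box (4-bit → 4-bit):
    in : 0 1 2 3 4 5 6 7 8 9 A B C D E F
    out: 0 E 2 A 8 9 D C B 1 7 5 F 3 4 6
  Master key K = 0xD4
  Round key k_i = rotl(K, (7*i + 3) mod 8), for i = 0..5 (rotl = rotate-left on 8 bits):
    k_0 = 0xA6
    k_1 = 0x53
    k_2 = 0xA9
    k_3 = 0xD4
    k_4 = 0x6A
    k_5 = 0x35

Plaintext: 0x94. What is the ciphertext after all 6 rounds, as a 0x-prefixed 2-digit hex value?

0xAB

s_0 = plaintext = 0x94
s_1 = Round(s_0, k_0) = 0x4B
s_2 = Round(s_1, k_1) = 0xBF
s_3 = Round(s_2, k_2) = 0xF6
s_4 = Round(s_3, k_3) = 0x6D
s_5 = Round(s_4, k_4) = 0xDA
s_6 = Round(s_5, k_5) = 0xAB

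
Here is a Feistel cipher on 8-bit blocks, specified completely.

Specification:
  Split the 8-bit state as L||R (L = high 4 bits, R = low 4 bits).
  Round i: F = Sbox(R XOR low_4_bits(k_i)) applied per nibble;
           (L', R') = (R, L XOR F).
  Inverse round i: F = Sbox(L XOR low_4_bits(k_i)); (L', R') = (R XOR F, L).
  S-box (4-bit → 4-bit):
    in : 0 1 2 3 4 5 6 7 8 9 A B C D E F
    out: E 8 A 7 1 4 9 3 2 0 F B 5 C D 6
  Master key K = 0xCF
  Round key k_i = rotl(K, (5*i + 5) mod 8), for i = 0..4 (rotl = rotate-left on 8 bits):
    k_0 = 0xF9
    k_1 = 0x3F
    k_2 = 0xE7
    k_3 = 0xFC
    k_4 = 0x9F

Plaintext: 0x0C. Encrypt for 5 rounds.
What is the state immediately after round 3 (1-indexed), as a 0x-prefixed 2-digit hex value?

0x7A

s_0 = plaintext = 0x0C
s_1 = Round(s_0, k_0) = 0xC4
s_2 = Round(s_1, k_1) = 0x47
s_3 = Round(s_2, k_2) = 0x7A
s_4 = Round(s_3, k_3) = 0xAE
s_5 = Round(s_4, k_4) = 0xE2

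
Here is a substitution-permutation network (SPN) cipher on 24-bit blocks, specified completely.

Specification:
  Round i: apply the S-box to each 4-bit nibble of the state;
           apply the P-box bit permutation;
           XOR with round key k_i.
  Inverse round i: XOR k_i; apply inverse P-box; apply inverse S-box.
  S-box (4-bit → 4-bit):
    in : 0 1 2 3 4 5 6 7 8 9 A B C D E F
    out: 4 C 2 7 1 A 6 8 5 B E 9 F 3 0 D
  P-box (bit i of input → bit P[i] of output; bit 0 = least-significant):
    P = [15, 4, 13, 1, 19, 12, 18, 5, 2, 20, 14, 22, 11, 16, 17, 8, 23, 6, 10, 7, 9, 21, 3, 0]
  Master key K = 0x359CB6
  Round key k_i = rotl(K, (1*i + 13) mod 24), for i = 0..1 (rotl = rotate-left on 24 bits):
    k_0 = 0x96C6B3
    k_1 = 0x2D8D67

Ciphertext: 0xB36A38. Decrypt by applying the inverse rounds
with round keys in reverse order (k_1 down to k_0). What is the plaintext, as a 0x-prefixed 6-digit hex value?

0xA05FA9

s_0 = ciphertext = 0xB36A38
s_1 = InvRound(s_0, k_1) = 0xF3138C
s_2 = InvRound(s_1, k_0) = 0xA05FA9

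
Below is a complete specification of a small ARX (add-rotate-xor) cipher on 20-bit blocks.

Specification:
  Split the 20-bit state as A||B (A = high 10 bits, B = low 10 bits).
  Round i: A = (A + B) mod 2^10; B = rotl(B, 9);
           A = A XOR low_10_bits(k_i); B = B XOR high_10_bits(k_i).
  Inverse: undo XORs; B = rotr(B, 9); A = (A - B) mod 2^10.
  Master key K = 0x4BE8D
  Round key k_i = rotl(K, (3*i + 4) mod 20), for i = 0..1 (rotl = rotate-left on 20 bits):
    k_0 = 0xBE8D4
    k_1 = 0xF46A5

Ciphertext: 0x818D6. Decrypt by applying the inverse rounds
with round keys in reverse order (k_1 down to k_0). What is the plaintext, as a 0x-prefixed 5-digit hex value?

s_0 = ciphertext = 0x818D6
s_1 = InvRound(s_0, k_1) = 0xA520F
s_2 = InvRound(s_1, k_0) = 0x159EA

0x159EA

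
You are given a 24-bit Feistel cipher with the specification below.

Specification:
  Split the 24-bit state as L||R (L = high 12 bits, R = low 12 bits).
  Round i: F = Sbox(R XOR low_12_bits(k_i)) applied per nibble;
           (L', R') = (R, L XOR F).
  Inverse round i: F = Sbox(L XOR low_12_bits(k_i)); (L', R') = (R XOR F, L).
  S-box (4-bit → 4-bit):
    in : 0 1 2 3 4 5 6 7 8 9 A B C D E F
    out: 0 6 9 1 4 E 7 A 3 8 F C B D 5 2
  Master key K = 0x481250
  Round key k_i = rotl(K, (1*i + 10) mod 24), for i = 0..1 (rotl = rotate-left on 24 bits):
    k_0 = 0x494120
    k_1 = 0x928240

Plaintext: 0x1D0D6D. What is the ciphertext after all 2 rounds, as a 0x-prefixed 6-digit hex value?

s_0 = plaintext = 0x1D0D6D
s_1 = Round(s_0, k_0) = 0xD6DA9D
s_2 = Round(s_1, k_1) = 0xA9DEB0

0xA9DEB0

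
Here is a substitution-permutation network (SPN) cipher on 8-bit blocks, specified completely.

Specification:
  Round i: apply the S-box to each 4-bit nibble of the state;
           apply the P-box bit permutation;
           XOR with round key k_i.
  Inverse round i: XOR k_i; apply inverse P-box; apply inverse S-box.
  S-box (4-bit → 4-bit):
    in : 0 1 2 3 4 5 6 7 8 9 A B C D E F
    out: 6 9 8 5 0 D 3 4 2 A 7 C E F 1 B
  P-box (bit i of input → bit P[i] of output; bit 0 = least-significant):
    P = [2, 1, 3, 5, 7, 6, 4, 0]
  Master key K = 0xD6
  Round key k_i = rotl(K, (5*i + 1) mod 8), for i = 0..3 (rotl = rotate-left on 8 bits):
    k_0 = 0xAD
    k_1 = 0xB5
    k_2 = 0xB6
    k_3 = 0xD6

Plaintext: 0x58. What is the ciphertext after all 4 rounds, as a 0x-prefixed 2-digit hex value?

s_0 = plaintext = 0x58
s_1 = Round(s_0, k_0) = 0x3E
s_2 = Round(s_1, k_1) = 0x21
s_3 = Round(s_2, k_2) = 0x93
s_4 = Round(s_3, k_3) = 0x9B

0x9B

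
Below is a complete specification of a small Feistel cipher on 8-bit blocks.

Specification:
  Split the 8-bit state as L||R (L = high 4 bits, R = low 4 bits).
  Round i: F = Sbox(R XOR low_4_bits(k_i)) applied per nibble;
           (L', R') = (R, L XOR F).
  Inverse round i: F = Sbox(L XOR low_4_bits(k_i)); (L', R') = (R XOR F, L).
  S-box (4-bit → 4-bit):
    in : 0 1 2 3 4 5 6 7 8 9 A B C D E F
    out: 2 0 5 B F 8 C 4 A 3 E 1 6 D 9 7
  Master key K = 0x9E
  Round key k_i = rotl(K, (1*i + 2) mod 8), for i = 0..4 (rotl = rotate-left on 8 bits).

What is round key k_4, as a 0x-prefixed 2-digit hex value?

0xA7

K = 0x9E
k_0 = rotl(K, (1*0+2) mod 8) = rotl(K, 2) = 0x7A
k_1 = rotl(K, (1*1+2) mod 8) = rotl(K, 3) = 0xF4
k_2 = rotl(K, (1*2+2) mod 8) = rotl(K, 4) = 0xE9
k_3 = rotl(K, (1*3+2) mod 8) = rotl(K, 5) = 0xD3
k_4 = rotl(K, (1*4+2) mod 8) = rotl(K, 6) = 0xA7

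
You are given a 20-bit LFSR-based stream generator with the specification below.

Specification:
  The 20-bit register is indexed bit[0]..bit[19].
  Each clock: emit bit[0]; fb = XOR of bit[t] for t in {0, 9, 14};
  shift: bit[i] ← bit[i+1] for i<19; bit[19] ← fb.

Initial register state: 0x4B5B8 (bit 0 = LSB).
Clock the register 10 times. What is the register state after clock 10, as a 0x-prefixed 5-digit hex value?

0xFC12D

reg_0 = 0x4B5B8
clock 1: out=0, reg = 0x25ADC
clock 2: out=0, reg = 0x12D6E
clock 3: out=0, reg = 0x096B7
clock 4: out=1, reg = 0x04B5B
clock 5: out=1, reg = 0x825AD
clock 6: out=1, reg = 0xC12D6
clock 7: out=0, reg = 0xE096B
clock 8: out=1, reg = 0xF04B5
clock 9: out=1, reg = 0xF825A
clock 10: out=0, reg = 0xFC12D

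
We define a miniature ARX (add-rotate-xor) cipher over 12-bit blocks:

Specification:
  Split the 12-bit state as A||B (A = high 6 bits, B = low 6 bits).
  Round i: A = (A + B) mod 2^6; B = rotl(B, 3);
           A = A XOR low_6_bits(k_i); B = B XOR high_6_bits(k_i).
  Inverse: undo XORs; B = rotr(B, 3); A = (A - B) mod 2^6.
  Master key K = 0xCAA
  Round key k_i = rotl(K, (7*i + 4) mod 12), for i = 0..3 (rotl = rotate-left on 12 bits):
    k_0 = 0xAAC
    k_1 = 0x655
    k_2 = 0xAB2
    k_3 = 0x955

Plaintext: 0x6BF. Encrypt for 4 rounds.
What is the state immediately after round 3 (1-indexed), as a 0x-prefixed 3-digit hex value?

0x834

s_0 = plaintext = 0x6BF
s_1 = Round(s_0, k_0) = 0xD55
s_2 = Round(s_1, k_1) = 0x7F3
s_3 = Round(s_2, k_2) = 0x834
s_4 = Round(s_3, k_3) = 0x043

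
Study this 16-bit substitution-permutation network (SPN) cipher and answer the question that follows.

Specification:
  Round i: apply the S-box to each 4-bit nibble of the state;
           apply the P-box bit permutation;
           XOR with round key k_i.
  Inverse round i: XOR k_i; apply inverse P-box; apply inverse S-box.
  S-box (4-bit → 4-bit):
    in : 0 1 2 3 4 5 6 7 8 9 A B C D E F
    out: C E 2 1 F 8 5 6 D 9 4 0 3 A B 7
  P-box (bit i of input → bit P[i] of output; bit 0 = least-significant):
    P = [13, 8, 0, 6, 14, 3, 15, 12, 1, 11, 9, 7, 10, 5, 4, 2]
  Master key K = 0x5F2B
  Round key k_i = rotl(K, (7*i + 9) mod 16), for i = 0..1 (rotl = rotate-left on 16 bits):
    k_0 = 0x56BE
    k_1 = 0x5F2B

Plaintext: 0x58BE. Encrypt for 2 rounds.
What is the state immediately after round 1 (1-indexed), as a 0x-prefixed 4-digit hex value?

0x7578

s_0 = plaintext = 0x58BE
s_1 = Round(s_0, k_0) = 0x7578
s_2 = Round(s_1, k_1) = 0xFFD2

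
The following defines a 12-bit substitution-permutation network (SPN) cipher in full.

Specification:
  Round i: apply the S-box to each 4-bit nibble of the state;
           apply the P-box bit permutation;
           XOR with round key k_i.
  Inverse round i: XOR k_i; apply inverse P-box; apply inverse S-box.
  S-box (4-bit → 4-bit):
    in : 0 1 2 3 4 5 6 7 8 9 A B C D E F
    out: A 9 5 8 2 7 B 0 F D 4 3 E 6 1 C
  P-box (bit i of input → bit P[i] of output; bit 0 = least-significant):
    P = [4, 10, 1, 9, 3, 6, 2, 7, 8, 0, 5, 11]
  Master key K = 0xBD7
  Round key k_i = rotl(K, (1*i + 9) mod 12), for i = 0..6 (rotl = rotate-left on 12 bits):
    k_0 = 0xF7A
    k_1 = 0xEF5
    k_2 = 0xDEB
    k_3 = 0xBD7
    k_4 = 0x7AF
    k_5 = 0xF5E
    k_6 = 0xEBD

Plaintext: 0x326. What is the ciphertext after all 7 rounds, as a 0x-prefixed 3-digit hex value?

0xA70

s_0 = plaintext = 0x326
s_1 = Round(s_0, k_0) = 0x166
s_2 = Round(s_1, k_1) = 0x12D
s_3 = Round(s_2, k_2) = 0x0E5
s_4 = Round(s_3, k_3) = 0x7CC
s_5 = Round(s_4, k_4) = 0x169
s_6 = Round(s_5, k_5) = 0x484
s_7 = Round(s_6, k_6) = 0xA70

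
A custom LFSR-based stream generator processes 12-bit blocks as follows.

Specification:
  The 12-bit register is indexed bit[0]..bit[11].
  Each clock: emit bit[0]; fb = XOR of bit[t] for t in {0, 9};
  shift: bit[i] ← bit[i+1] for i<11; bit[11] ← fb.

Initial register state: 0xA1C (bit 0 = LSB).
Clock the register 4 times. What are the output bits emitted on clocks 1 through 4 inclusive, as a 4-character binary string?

reg_0 = 0xA1C
clock 1: out=0, reg = 0xD0E
clock 2: out=0, reg = 0x687
clock 3: out=1, reg = 0x343
clock 4: out=1, reg = 0x1A1

0011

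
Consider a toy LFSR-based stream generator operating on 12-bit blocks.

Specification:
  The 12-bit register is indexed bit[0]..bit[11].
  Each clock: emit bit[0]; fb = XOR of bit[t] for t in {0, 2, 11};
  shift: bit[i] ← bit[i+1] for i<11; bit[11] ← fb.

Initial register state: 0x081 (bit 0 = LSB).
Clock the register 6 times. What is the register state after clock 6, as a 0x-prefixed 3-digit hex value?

reg_0 = 0x081
clock 1: out=1, reg = 0x840
clock 2: out=0, reg = 0xC20
clock 3: out=0, reg = 0xE10
clock 4: out=0, reg = 0xF08
clock 5: out=0, reg = 0xF84
clock 6: out=0, reg = 0x7C2

0x7C2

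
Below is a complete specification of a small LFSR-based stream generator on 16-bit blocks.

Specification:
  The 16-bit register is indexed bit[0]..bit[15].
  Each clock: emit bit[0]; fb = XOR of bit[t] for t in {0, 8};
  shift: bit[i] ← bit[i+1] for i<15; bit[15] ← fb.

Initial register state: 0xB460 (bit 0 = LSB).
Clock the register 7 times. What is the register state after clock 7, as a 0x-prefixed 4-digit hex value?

0xA968

reg_0 = 0xB460
clock 1: out=0, reg = 0x5A30
clock 2: out=0, reg = 0x2D18
clock 3: out=0, reg = 0x968C
clock 4: out=0, reg = 0x4B46
clock 5: out=0, reg = 0xA5A3
clock 6: out=1, reg = 0x52D1
clock 7: out=1, reg = 0xA968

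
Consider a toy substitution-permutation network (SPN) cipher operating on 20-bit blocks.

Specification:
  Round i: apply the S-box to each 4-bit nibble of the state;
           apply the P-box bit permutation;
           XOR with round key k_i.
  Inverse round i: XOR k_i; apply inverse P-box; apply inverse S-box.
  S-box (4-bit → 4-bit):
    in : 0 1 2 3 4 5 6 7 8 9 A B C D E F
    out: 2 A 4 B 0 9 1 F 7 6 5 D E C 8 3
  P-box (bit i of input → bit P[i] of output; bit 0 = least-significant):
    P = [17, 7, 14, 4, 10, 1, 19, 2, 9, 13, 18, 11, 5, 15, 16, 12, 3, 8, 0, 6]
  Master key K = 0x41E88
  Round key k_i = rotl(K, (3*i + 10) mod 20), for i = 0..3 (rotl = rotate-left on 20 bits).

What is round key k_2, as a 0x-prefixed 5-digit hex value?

0x841E8

K = 0x41E88
k_0 = rotl(K, (3*0+10) mod 20) = rotl(K, 10) = 0xA2107
k_1 = rotl(K, (3*1+10) mod 20) = rotl(K, 13) = 0x1083D
k_2 = rotl(K, (3*2+10) mod 20) = rotl(K, 16) = 0x841E8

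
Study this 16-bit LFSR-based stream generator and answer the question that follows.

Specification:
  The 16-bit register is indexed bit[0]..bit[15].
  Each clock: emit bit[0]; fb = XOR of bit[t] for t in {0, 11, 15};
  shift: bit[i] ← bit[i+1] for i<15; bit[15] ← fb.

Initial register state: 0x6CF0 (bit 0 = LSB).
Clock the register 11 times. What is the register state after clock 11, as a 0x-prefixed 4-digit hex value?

0x916D

reg_0 = 0x6CF0
clock 1: out=0, reg = 0xB678
clock 2: out=0, reg = 0xDB3C
clock 3: out=0, reg = 0x6D9E
clock 4: out=0, reg = 0xB6CF
clock 5: out=1, reg = 0x5B67
clock 6: out=1, reg = 0x2DB3
clock 7: out=1, reg = 0x16D9
clock 8: out=1, reg = 0x8B6C
clock 9: out=0, reg = 0x45B6
clock 10: out=0, reg = 0x22DB
clock 11: out=1, reg = 0x916D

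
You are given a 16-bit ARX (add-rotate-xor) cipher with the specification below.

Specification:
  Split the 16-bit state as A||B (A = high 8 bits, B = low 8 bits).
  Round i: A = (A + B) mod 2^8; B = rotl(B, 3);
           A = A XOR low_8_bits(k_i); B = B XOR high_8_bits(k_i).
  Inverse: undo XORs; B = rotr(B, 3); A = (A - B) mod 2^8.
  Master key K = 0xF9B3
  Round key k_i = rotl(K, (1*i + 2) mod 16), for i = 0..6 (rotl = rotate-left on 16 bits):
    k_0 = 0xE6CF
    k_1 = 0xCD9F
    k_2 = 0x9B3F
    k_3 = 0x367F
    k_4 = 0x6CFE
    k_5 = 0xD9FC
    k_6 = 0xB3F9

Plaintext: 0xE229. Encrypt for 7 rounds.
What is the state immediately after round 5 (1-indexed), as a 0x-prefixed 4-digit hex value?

s_0 = plaintext = 0xE229
s_1 = Round(s_0, k_0) = 0xC4AF
s_2 = Round(s_1, k_1) = 0xECB0
s_3 = Round(s_2, k_2) = 0xA31E
s_4 = Round(s_3, k_3) = 0xBEC6
s_5 = Round(s_4, k_4) = 0x7A5A
s_6 = Round(s_5, k_5) = 0x280B
s_7 = Round(s_6, k_6) = 0xCAEB

0x7A5A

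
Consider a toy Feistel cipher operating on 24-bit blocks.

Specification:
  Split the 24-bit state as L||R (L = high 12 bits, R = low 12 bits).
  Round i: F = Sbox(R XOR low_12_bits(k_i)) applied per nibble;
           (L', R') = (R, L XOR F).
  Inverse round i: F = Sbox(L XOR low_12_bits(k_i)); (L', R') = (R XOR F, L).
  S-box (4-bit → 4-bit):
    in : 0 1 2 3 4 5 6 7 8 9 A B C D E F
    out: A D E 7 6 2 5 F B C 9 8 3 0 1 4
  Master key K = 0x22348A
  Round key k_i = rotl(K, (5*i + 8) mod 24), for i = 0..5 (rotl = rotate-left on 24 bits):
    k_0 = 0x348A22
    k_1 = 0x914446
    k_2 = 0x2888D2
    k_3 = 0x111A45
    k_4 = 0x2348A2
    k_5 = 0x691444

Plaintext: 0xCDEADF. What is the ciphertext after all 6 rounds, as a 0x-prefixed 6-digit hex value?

s_0 = plaintext = 0xCDEADF
s_1 = Round(s_0, k_0) = 0xADF69E
s_2 = Round(s_1, k_1) = 0x69E4D4
s_3 = Round(s_2, k_2) = 0x4D453B
s_4 = Round(s_3, k_3) = 0x53B025
s_5 = Round(s_4, k_4) = 0x025E84
s_6 = Round(s_5, k_5) = 0xE8491F

0xE8491F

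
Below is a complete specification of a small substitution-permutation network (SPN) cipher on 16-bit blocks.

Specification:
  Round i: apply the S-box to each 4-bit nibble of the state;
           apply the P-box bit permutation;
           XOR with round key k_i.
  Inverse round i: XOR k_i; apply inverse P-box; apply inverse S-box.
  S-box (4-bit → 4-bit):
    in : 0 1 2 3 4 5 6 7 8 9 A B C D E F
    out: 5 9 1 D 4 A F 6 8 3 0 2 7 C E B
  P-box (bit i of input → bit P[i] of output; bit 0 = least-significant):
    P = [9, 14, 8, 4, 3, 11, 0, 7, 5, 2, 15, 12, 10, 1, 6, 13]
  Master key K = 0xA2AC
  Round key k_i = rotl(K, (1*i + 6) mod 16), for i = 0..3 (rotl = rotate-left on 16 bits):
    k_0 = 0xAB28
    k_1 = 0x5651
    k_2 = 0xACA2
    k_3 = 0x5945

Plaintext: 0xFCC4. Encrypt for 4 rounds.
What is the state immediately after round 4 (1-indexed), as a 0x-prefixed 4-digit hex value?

s_0 = plaintext = 0xFCC4
s_1 = Round(s_0, k_0) = 0x0607
s_2 = Round(s_1, k_1) = 0x833C
s_3 = Round(s_2, k_2) = 0x5F0B
s_4 = Round(s_3, k_3) = 0x296A

0x296A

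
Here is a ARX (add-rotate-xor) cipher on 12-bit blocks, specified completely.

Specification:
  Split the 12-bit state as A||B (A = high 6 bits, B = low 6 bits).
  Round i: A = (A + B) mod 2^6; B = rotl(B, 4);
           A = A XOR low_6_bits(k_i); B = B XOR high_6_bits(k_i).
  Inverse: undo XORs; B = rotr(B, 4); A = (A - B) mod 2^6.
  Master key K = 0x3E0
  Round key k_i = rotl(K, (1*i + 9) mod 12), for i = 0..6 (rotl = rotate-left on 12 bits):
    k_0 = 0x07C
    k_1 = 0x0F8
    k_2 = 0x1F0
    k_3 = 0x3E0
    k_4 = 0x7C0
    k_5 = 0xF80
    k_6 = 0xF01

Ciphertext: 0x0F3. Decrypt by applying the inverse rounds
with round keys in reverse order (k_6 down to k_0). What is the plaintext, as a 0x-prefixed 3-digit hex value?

s_0 = ciphertext = 0x0F3
s_1 = InvRound(s_0, k_6) = 0x1BC
s_2 = InvRound(s_1, k_5) = 0xF88
s_3 = InvRound(s_2, k_4) = 0x85D
s_4 = InvRound(s_3, k_3) = 0xE09
s_5 = InvRound(s_4, k_2) = 0x438
s_6 = InvRound(s_5, k_1) = 0xE6F
s_7 = InvRound(s_6, k_0) = 0x2FA

0x2FA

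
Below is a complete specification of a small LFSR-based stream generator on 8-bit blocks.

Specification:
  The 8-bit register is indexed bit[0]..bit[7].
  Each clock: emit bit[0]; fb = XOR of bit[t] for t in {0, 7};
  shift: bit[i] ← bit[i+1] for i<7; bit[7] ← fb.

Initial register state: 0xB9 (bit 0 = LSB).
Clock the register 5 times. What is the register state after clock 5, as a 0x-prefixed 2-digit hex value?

reg_0 = 0xB9
clock 1: out=1, reg = 0x5C
clock 2: out=0, reg = 0x2E
clock 3: out=0, reg = 0x17
clock 4: out=1, reg = 0x8B
clock 5: out=1, reg = 0x45

0x45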